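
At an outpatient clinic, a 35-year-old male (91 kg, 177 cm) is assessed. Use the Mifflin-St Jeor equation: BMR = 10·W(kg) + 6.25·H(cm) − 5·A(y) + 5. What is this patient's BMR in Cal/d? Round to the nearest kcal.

1846 Cal/d

Mifflin-St Jeor (male): BMR = 10(91) + 6.25(177) − 5(35) + 5 = 910 + 1106.25 − 175 + 5 = 1846.25 kcal/day.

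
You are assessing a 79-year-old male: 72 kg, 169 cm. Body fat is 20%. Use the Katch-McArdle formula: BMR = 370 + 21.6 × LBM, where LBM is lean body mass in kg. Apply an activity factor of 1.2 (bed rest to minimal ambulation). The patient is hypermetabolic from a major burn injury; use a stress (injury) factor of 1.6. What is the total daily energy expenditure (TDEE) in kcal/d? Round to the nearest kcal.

3099 kcal/d

LBM = 72 × (1 − 0.2) = 57.6 kg. Katch-McArdle: BMR = 370 + 21.6 × 57.6 = 1614.16 kcal/day.
TEE = BMR × activity factor = 1614.16 × 1.2 = 1936.992 kcal/day.
Apply stress factor: 1936.992 × 1.6 = 3099.1872 kcal/day.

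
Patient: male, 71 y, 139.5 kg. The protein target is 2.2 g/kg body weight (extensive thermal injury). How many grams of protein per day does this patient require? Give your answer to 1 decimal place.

306.9 g/day

Protein = 2.2 g/kg × 139.5 kg = 306.9 g/day.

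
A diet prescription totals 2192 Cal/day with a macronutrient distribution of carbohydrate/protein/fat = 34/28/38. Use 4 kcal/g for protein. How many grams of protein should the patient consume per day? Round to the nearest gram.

153 g/day

Protein energy = 28% × 2192 = 613.76 kcal.
At 4 kcal/g: 613.76 ÷ 4 = 153.44 g.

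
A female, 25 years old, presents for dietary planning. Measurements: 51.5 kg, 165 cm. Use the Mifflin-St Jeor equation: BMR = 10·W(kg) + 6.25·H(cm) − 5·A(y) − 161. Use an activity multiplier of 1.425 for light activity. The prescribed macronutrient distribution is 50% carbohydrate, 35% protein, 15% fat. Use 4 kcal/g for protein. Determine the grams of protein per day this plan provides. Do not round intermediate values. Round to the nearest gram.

157 g/day

Mifflin-St Jeor (female): BMR = 10(51.5) + 6.25(165) − 5(25) − 161 = 515 + 1031.25 − 125 − 161 = 1260.25 kcal/day.
TEE = 1260.25 × 1.425 = 1795.8563 kcal/day.
Protein energy = 35% × 1795.8563 = 628.5497 kcal.
Protein = 628.5497 ÷ 4 kcal/g = 157.1374 g.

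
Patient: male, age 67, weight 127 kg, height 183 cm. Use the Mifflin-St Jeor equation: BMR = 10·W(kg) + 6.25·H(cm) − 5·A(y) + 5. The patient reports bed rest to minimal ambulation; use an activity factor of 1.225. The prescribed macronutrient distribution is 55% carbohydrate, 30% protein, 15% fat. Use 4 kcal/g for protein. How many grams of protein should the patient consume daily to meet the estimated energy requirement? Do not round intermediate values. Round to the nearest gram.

191 g/day

Mifflin-St Jeor (male): BMR = 10(127) + 6.25(183) − 5(67) + 5 = 1270 + 1143.75 − 335 + 5 = 2083.75 kcal/day.
TEE = 2083.75 × 1.225 = 2552.5938 kcal/day.
Protein energy = 30% × 2552.5938 = 765.7781 kcal.
Protein = 765.7781 ÷ 4 kcal/g = 191.4445 g.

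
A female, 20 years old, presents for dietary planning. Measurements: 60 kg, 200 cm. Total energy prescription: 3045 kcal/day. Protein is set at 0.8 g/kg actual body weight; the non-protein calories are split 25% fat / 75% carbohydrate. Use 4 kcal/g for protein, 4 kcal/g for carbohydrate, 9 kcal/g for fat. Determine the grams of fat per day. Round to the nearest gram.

Protein = 0.8 × 60 = 48 g → 48 × 4 = 192 kcal.
Non-protein calories = 3045 − 192 = 2853 kcal.
Fat: 25% × 2853 = 713.25 kcal; carbohydrate: 2139.75 kcal.
Fat: 713.25 kcal ÷ 9 kcal/g = 79.25 g.

79 g/day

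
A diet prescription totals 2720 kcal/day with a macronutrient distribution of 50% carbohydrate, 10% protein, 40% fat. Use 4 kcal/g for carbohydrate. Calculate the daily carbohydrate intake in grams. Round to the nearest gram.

Carbohydrate energy = 50% × 2720 = 1360 kcal.
At 4 kcal/g: 1360 ÷ 4 = 340 g.

340 g/day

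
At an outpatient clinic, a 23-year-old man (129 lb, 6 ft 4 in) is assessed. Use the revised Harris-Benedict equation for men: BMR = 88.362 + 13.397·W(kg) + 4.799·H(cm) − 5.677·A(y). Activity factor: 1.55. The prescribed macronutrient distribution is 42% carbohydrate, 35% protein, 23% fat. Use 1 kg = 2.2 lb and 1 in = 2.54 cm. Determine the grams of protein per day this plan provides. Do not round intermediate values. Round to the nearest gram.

226 g/day

Convert to metric: weight = 129 ÷ 2.2 = 58.6364 kg; height = (6×12 + 4) × 2.54 = 76 × 2.54 = 193.04 cm.
Harris-Benedict: BMR = 88.362 + 13.397(58.6364) + 4.799(193.04) − 5.677(23) = 1669.7413 kcal/day.
TEE = 1669.7413 × 1.55 = 2588.0991 kcal/day.
Protein energy = 35% × 2588.0991 = 905.8347 kcal.
Protein = 905.8347 ÷ 4 kcal/g = 226.4587 g.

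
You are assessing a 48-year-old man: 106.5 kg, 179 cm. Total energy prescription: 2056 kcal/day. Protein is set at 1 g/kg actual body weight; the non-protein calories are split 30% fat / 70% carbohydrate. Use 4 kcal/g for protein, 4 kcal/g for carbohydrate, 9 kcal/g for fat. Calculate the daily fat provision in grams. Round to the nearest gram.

54 g/day

Protein = 1 × 106.5 = 106.5 g → 106.5 × 4 = 426 kcal.
Non-protein calories = 2056 − 426 = 1630 kcal.
Fat: 30% × 1630 = 489 kcal; carbohydrate: 1141 kcal.
Fat: 489 kcal ÷ 9 kcal/g = 54.3333 g.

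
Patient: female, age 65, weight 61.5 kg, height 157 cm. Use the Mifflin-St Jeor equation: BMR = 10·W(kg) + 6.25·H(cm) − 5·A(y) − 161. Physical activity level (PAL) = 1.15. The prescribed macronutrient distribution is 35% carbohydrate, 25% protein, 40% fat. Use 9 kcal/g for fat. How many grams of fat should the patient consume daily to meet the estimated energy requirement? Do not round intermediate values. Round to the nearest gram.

Mifflin-St Jeor (female): BMR = 10(61.5) + 6.25(157) − 5(65) − 161 = 615 + 981.25 − 325 − 161 = 1110.25 kcal/day.
TEE = 1110.25 × 1.15 = 1276.7875 kcal/day.
Fat energy = 40% × 1276.7875 = 510.715 kcal.
Fat = 510.715 ÷ 9 kcal/g = 56.7461 g.

57 g/day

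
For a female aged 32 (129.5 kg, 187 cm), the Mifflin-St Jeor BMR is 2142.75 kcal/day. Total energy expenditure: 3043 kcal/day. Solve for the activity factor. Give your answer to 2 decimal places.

Activity factor = TEE ÷ BMR = 3043 ÷ 2142.75 = 1.42.

1.42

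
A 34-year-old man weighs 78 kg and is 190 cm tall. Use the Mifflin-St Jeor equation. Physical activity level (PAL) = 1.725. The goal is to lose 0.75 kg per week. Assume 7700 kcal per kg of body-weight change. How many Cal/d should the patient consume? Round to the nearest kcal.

Mifflin-St Jeor (male): BMR = 10(78) + 6.25(190) − 5(34) + 5 = 780 + 1187.5 − 170 + 5 = 1802.5 kcal/day.
TEE = 1802.5 × 1.725 = 3109.3125 kcal/day.
Required daily deficit = 0.75 × 7700 ÷ 7 = 825 kcal/day.
Target intake = 3109.3125 − 825 = 2284.3125 kcal/day.

2284 Cal/d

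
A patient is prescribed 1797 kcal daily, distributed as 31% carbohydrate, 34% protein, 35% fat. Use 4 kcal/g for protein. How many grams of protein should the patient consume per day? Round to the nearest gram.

Protein energy = 34% × 1797 = 610.98 kcal.
At 4 kcal/g: 610.98 ÷ 4 = 152.745 g.

153 g/day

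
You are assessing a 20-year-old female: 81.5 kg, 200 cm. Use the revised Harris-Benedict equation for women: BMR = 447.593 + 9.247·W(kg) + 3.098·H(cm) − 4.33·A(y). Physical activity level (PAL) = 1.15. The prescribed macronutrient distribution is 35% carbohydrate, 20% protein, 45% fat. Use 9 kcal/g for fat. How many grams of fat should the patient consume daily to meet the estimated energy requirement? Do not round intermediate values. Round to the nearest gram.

100 g/day

Harris-Benedict: BMR = 447.593 + 9.247(81.5) + 3.098(200) − 4.33(20) = 1734.2235 kcal/day.
TEE = 1734.2235 × 1.15 = 1994.357 kcal/day.
Fat energy = 45% × 1994.357 = 897.4607 kcal.
Fat = 897.4607 ÷ 9 kcal/g = 99.7179 g.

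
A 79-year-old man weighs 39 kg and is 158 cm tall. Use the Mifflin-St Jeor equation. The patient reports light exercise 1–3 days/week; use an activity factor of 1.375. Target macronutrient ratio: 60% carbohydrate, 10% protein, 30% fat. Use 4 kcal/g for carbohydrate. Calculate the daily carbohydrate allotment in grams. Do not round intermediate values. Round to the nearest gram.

Mifflin-St Jeor (male): BMR = 10(39) + 6.25(158) − 5(79) + 5 = 390 + 987.5 − 395 + 5 = 987.5 kcal/day.
TEE = 987.5 × 1.375 = 1357.8125 kcal/day.
Carbohydrate energy = 60% × 1357.8125 = 814.6875 kcal.
Carbohydrate = 814.6875 ÷ 4 kcal/g = 203.6719 g.

204 g/day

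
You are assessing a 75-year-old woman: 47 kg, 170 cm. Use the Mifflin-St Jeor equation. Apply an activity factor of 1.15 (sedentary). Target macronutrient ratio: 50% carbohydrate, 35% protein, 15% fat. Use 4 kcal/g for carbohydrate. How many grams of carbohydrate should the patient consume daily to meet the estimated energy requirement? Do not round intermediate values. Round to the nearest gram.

143 g/day

Mifflin-St Jeor (female): BMR = 10(47) + 6.25(170) − 5(75) − 161 = 470 + 1062.5 − 375 − 161 = 996.5 kcal/day.
TEE = 996.5 × 1.15 = 1145.975 kcal/day.
Carbohydrate energy = 50% × 1145.975 = 572.9875 kcal.
Carbohydrate = 572.9875 ÷ 4 kcal/g = 143.2469 g.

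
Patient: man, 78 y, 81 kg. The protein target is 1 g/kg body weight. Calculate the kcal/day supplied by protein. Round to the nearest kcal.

Protein = 1 g/kg × 81 kg = 81 g/day.
Protein energy = 81 g × 4 kcal/g = 324 kcal/day.

324 kcal/day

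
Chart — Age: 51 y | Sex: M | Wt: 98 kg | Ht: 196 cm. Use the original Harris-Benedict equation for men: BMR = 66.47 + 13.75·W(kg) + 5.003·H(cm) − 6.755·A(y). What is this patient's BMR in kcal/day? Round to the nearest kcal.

Harris-Benedict: BMR = 66.47 + 13.75(98) + 5.003(196) − 6.755(51) = 2050.053 kcal/day.

2050 kcal/day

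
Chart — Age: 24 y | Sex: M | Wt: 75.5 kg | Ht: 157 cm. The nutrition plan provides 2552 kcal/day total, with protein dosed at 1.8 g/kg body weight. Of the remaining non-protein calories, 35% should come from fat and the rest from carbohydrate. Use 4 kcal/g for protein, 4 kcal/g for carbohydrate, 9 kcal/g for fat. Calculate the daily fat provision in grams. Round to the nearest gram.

Protein = 1.8 × 75.5 = 135.9 g → 135.9 × 4 = 543.6 kcal.
Non-protein calories = 2552 − 543.6 = 2008.4 kcal.
Fat: 35% × 2008.4 = 702.94 kcal; carbohydrate: 1305.46 kcal.
Fat: 702.94 kcal ÷ 9 kcal/g = 78.1044 g.

78 g/day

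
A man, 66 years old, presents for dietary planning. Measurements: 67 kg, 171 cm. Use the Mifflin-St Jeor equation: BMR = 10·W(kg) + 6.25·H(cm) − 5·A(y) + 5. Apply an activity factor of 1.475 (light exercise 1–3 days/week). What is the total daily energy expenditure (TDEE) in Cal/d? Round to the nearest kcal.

Mifflin-St Jeor (male): BMR = 10(67) + 6.25(171) − 5(66) + 5 = 670 + 1068.75 − 330 + 5 = 1413.75 kcal/day.
TEE = BMR × activity factor = 1413.75 × 1.475 = 2085.2813 kcal/day.

2085 Cal/d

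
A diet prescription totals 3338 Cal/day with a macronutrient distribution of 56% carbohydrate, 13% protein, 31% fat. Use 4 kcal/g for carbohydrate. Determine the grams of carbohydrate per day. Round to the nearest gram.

Carbohydrate energy = 56% × 3338 = 1869.28 kcal.
At 4 kcal/g: 1869.28 ÷ 4 = 467.32 g.

467 g/day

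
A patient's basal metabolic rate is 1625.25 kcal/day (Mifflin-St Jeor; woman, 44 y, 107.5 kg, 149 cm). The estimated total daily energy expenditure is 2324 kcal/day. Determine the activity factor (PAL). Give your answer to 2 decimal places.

1.43

Activity factor = TEE ÷ BMR = 2324 ÷ 1625.25 = 1.43.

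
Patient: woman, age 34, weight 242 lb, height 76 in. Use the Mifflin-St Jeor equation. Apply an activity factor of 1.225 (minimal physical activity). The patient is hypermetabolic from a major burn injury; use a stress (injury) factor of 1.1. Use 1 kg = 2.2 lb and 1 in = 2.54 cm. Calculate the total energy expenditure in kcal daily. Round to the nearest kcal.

2662 kcal daily

Convert to metric: weight = 242 ÷ 2.2 = 110 kg; height = 76 × 2.54 = 193.04 cm.
Mifflin-St Jeor (female): BMR = 10(110) + 6.25(193.04) − 5(34) − 161 = 1100 + 1206.5 − 170 − 161 = 1975.5 kcal/day.
TEE = BMR × activity factor = 1975.5 × 1.225 = 2419.9875 kcal/day.
Apply stress factor: 2419.9875 × 1.1 = 2661.9863 kcal/day.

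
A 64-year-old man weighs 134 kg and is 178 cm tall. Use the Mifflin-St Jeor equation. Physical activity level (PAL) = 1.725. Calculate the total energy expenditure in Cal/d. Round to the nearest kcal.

Mifflin-St Jeor (male): BMR = 10(134) + 6.25(178) − 5(64) + 5 = 1340 + 1112.5 − 320 + 5 = 2137.5 kcal/day.
TEE = BMR × activity factor = 2137.5 × 1.725 = 3687.1875 kcal/day.

3687 Cal/d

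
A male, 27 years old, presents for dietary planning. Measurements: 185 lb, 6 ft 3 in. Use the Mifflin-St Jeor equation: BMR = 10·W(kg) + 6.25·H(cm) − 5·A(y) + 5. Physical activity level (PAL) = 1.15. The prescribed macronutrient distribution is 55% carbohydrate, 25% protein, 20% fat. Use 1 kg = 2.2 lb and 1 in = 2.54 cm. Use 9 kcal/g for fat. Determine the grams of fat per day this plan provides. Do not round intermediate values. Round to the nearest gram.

49 g/day

Convert to metric: weight = 185 ÷ 2.2 = 84.0909 kg; height = (6×12 + 3) × 2.54 = 75 × 2.54 = 190.5 cm.
Mifflin-St Jeor (male): BMR = 10(84.0909) + 6.25(190.5) − 5(27) + 5 = 840.9091 + 1190.625 − 135 + 5 = 1901.5341 kcal/day.
TEE = 1901.5341 × 1.15 = 2186.7642 kcal/day.
Fat energy = 20% × 2186.7642 = 437.3528 kcal.
Fat = 437.3528 ÷ 9 kcal/g = 48.5948 g.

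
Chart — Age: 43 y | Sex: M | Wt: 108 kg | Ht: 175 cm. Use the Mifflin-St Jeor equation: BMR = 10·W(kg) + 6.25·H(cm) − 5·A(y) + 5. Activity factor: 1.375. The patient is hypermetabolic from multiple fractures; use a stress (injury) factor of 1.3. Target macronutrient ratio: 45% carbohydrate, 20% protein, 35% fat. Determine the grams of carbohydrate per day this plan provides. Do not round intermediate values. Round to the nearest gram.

395 g/day

Mifflin-St Jeor (male): BMR = 10(108) + 6.25(175) − 5(43) + 5 = 1080 + 1093.75 − 215 + 5 = 1963.75 kcal/day.
TEE = 1963.75 × 1.375 = 2700.1563 kcal/day.
With stress factor 1.3: 2700.1563 × 1.3 = 3510.2031 kcal/day.
Carbohydrate energy = 45% × 3510.2031 = 1579.5914 kcal.
Carbohydrate = 1579.5914 ÷ 4 kcal/g = 394.8979 g.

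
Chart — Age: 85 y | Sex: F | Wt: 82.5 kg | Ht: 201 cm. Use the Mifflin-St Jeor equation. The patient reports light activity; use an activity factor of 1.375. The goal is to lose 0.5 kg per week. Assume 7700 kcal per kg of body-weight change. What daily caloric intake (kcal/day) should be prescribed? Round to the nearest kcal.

1506 kcal/day

Mifflin-St Jeor (female): BMR = 10(82.5) + 6.25(201) − 5(85) − 161 = 825 + 1256.25 − 425 − 161 = 1495.25 kcal/day.
TEE = 1495.25 × 1.375 = 2055.9688 kcal/day.
Required daily deficit = 0.5 × 7700 ÷ 7 = 550 kcal/day.
Target intake = 2055.9688 − 550 = 1505.9688 kcal/day.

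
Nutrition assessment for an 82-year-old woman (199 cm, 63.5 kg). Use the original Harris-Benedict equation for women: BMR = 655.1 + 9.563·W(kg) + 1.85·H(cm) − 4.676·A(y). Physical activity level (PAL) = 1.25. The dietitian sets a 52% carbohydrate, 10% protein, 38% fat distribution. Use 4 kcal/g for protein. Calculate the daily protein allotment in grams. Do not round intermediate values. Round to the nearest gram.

39 g/day

Harris-Benedict: BMR = 655.1 + 9.563(63.5) + 1.85(199) − 4.676(82) = 1247.0685 kcal/day.
TEE = 1247.0685 × 1.25 = 1558.8356 kcal/day.
Protein energy = 10% × 1558.8356 = 155.8836 kcal.
Protein = 155.8836 ÷ 4 kcal/g = 38.9709 g.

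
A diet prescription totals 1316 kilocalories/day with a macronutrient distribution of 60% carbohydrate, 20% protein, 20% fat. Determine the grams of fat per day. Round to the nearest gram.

29 g/day

Fat energy = 20% × 1316 = 263.2 kcal.
At 9 kcal/g: 263.2 ÷ 9 = 29.2444 g.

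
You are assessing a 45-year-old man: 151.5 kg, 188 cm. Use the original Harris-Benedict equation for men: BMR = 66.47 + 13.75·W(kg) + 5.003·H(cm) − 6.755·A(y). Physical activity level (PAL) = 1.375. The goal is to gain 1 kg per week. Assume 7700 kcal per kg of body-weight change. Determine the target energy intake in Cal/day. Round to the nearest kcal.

Harris-Benedict: BMR = 66.47 + 13.75(151.5) + 5.003(188) − 6.755(45) = 2786.184 kcal/day.
TEE = 2786.184 × 1.375 = 3831.003 kcal/day.
Required daily surplus = 1 × 7700 ÷ 7 = 1100 kcal/day.
Target intake = 3831.003 + 1100 = 4931.003 kcal/day.

4931 Cal/day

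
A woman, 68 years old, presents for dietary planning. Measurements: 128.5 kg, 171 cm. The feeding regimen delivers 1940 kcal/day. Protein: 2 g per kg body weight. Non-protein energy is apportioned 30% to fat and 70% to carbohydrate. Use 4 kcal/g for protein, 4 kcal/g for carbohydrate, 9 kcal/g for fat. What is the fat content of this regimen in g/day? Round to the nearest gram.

30 g/day

Protein = 2 × 128.5 = 257 g → 257 × 4 = 1028 kcal.
Non-protein calories = 1940 − 1028 = 912 kcal.
Fat: 30% × 912 = 273.6 kcal; carbohydrate: 638.4 kcal.
Fat: 273.6 kcal ÷ 9 kcal/g = 30.4 g.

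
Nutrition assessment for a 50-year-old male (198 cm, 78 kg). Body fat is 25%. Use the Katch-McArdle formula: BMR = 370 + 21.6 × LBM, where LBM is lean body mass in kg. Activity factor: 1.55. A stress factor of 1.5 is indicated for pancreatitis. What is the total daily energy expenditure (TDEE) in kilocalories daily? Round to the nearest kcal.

LBM = 78 × (1 − 0.25) = 58.5 kg. Katch-McArdle: BMR = 370 + 21.6 × 58.5 = 1633.6 kcal/day.
TEE = BMR × activity factor = 1633.6 × 1.55 = 2532.08 kcal/day.
Apply stress factor: 2532.08 × 1.5 = 3798.12 kcal/day.

3798 kilocalories daily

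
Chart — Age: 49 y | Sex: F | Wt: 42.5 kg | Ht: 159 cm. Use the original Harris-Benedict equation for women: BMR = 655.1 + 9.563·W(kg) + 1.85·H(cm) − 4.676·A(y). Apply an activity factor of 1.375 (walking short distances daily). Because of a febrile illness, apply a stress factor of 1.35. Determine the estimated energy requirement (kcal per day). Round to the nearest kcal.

2091 kcal per day

Harris-Benedict: BMR = 655.1 + 9.563(42.5) + 1.85(159) − 4.676(49) = 1126.5535 kcal/day.
TEE = BMR × activity factor = 1126.5535 × 1.375 = 1549.0111 kcal/day.
Apply stress factor: 1549.0111 × 1.35 = 2091.1649 kcal/day.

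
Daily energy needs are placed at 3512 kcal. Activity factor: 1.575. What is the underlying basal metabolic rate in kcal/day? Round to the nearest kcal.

2230 kcal/day

BMR = TEE ÷ activity factor = 3512 ÷ 1.575 = 2229.8413 kcal/day.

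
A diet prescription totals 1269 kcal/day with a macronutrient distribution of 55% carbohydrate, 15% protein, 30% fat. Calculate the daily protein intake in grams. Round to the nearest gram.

48 g/day

Protein energy = 15% × 1269 = 190.35 kcal.
At 4 kcal/g: 190.35 ÷ 4 = 47.5875 g.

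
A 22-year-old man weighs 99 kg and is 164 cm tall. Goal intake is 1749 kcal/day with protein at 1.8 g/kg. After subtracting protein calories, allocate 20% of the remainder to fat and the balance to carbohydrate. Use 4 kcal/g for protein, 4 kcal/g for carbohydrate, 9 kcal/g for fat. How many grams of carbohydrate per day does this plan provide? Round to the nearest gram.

Protein = 1.8 × 99 = 178.2 g → 178.2 × 4 = 712.8 kcal.
Non-protein calories = 1749 − 712.8 = 1036.2 kcal.
Fat: 20% × 1036.2 = 207.24 kcal; carbohydrate: 828.96 kcal.
Carbohydrate: 828.96 kcal ÷ 4 kcal/g = 207.24 g.

207 g/day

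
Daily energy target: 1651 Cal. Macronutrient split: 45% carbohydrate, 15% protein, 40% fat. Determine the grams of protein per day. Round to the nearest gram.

62 g/day

Protein energy = 15% × 1651 = 247.65 kcal.
At 4 kcal/g: 247.65 ÷ 4 = 61.9125 g.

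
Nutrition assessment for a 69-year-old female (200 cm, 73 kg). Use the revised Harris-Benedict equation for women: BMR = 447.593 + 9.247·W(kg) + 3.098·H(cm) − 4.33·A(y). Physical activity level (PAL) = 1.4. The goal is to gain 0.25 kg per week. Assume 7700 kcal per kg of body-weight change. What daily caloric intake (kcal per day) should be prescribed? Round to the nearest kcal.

2296 kcal per day

Harris-Benedict: BMR = 447.593 + 9.247(73) + 3.098(200) − 4.33(69) = 1443.454 kcal/day.
TEE = 1443.454 × 1.4 = 2020.8356 kcal/day.
Required daily surplus = 0.25 × 7700 ÷ 7 = 275 kcal/day.
Target intake = 2020.8356 + 275 = 2295.8356 kcal/day.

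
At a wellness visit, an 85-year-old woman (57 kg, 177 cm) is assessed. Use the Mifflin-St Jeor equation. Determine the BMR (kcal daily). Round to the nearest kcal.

Mifflin-St Jeor (female): BMR = 10(57) + 6.25(177) − 5(85) − 161 = 570 + 1106.25 − 425 − 161 = 1090.25 kcal/day.

1090 kcal daily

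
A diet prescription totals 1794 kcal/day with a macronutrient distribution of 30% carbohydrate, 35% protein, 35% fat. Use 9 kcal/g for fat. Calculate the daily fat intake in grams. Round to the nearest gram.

Fat energy = 35% × 1794 = 627.9 kcal.
At 9 kcal/g: 627.9 ÷ 9 = 69.7667 g.

70 g/day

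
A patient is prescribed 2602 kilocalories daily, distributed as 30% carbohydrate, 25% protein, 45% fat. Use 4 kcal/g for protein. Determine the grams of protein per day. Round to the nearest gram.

Protein energy = 25% × 2602 = 650.5 kcal.
At 4 kcal/g: 650.5 ÷ 4 = 162.625 g.

163 g/day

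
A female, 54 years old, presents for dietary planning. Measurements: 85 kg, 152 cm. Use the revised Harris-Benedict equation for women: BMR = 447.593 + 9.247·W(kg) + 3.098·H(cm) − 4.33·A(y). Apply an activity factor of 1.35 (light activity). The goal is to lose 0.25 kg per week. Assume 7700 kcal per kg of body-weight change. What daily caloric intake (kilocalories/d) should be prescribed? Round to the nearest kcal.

1710 kilocalories/d

Harris-Benedict: BMR = 447.593 + 9.247(85) + 3.098(152) − 4.33(54) = 1470.664 kcal/day.
TEE = 1470.664 × 1.35 = 1985.3964 kcal/day.
Required daily deficit = 0.25 × 7700 ÷ 7 = 275 kcal/day.
Target intake = 1985.3964 − 275 = 1710.3964 kcal/day.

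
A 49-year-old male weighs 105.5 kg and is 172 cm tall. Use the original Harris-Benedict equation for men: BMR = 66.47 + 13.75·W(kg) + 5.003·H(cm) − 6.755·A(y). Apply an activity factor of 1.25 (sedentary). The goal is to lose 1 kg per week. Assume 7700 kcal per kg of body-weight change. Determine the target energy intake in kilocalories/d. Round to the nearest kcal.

1458 kilocalories/d

Harris-Benedict: BMR = 66.47 + 13.75(105.5) + 5.003(172) − 6.755(49) = 2046.616 kcal/day.
TEE = 2046.616 × 1.25 = 2558.27 kcal/day.
Required daily deficit = 1 × 7700 ÷ 7 = 1100 kcal/day.
Target intake = 2558.27 − 1100 = 1458.27 kcal/day.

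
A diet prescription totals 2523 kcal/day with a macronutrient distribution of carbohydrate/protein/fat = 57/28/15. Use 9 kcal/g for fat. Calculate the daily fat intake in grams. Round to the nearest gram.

42 g/day

Fat energy = 15% × 2523 = 378.45 kcal.
At 9 kcal/g: 378.45 ÷ 9 = 42.05 g.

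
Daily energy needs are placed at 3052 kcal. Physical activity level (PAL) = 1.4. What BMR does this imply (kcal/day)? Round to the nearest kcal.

2180 kcal/day

BMR = TEE ÷ activity factor = 3052 ÷ 1.4 = 2180 kcal/day.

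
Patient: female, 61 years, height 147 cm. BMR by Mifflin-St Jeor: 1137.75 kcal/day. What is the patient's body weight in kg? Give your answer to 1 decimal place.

68.5 kg

1137.75 = 10·W + 6.25(147) − 5(61) − 161
10·W = 1137.75 − 452.75 = 685, so W = 68.5 kg.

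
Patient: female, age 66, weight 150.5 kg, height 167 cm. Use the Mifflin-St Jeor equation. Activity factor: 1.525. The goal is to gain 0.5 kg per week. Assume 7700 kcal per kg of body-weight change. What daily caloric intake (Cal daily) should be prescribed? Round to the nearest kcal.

Mifflin-St Jeor (female): BMR = 10(150.5) + 6.25(167) − 5(66) − 161 = 1505 + 1043.75 − 330 − 161 = 2057.75 kcal/day.
TEE = 2057.75 × 1.525 = 3138.0688 kcal/day.
Required daily surplus = 0.5 × 7700 ÷ 7 = 550 kcal/day.
Target intake = 3138.0688 + 550 = 3688.0688 kcal/day.

3688 Cal daily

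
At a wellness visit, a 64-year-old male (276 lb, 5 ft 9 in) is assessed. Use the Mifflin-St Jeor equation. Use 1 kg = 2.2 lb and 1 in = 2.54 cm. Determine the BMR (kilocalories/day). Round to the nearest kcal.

2035 kilocalories/day

Convert to metric: weight = 276 ÷ 2.2 = 125.4545 kg; height = (5×12 + 9) × 2.54 = 69 × 2.54 = 175.26 cm.
Mifflin-St Jeor (male): BMR = 10(125.4545) + 6.25(175.26) − 5(64) + 5 = 1254.5455 + 1095.375 − 320 + 5 = 2034.9205 kcal/day.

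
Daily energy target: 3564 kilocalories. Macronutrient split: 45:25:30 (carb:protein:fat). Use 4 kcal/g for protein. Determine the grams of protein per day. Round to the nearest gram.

223 g/day

Protein energy = 25% × 3564 = 891 kcal.
At 4 kcal/g: 891 ÷ 4 = 222.75 g.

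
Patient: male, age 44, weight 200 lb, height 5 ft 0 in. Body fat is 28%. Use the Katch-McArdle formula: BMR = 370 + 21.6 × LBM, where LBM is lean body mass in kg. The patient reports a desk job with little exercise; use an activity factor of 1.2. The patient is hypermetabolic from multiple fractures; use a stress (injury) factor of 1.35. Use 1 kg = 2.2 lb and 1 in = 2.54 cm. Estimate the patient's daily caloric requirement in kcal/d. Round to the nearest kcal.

Convert to metric: weight = 200 ÷ 2.2 = 90.9091 kg; height = (5×12 + 0) × 2.54 = 60 × 2.54 = 152.4 cm.
LBM = 90.9091 × (1 − 0.28) = 65.4545 kg. Katch-McArdle: BMR = 370 + 21.6 × 65.4545 = 1783.8182 kcal/day.
TEE = BMR × activity factor = 1783.8182 × 1.2 = 2140.5818 kcal/day.
Apply stress factor: 2140.5818 × 1.35 = 2889.7855 kcal/day.

2890 kcal/d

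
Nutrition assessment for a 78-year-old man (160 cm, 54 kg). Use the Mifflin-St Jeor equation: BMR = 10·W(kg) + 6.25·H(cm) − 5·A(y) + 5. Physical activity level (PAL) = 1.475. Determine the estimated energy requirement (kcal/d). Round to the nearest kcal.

Mifflin-St Jeor (male): BMR = 10(54) + 6.25(160) − 5(78) + 5 = 540 + 1000 − 390 + 5 = 1155 kcal/day.
TEE = BMR × activity factor = 1155 × 1.475 = 1703.625 kcal/day.

1704 kcal/d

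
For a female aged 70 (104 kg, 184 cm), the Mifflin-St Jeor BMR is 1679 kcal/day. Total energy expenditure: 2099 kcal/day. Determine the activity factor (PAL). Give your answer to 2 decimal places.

Activity factor = TEE ÷ BMR = 2099 ÷ 1679 = 1.25.

1.25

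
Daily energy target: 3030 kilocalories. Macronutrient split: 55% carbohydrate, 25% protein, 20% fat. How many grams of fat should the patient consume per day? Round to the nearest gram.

67 g/day

Fat energy = 20% × 3030 = 606 kcal.
At 9 kcal/g: 606 ÷ 9 = 67.3333 g.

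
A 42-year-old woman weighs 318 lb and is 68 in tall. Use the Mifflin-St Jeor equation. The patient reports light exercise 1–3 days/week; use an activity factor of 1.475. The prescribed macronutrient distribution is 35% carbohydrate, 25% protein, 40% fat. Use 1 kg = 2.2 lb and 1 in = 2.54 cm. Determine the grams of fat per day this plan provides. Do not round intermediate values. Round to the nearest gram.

Convert to metric: weight = 318 ÷ 2.2 = 144.5455 kg; height = 68 × 2.54 = 172.72 cm.
Mifflin-St Jeor (female): BMR = 10(144.5455) + 6.25(172.72) − 5(42) − 161 = 1445.4545 + 1079.5 − 210 − 161 = 2153.9545 kcal/day.
TEE = 2153.9545 × 1.475 = 3177.083 kcal/day.
Fat energy = 40% × 3177.083 = 1270.8332 kcal.
Fat = 1270.8332 ÷ 9 kcal/g = 141.2037 g.

141 g/day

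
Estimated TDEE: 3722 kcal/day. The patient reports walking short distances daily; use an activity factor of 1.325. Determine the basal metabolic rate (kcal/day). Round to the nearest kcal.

BMR = TEE ÷ activity factor = 3722 ÷ 1.325 = 2809.0566 kcal/day.

2809 kcal/day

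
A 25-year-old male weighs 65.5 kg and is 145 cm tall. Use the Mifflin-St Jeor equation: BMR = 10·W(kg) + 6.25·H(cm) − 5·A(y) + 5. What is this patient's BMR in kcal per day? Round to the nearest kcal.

1441 kcal per day

Mifflin-St Jeor (male): BMR = 10(65.5) + 6.25(145) − 5(25) + 5 = 655 + 906.25 − 125 + 5 = 1441.25 kcal/day.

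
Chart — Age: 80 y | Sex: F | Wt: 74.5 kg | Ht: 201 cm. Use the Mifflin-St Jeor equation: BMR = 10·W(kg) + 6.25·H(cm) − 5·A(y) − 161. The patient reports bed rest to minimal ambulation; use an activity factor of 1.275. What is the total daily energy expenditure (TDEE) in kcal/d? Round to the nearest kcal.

Mifflin-St Jeor (female): BMR = 10(74.5) + 6.25(201) − 5(80) − 161 = 745 + 1256.25 − 400 − 161 = 1440.25 kcal/day.
TEE = BMR × activity factor = 1440.25 × 1.275 = 1836.3188 kcal/day.

1836 kcal/d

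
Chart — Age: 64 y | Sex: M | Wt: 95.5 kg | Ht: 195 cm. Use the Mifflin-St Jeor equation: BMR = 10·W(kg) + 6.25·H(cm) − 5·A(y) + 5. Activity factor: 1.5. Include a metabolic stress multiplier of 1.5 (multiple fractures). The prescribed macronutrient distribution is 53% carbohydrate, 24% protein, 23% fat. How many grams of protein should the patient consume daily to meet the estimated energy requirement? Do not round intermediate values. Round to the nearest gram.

Mifflin-St Jeor (male): BMR = 10(95.5) + 6.25(195) − 5(64) + 5 = 955 + 1218.75 − 320 + 5 = 1858.75 kcal/day.
TEE = 1858.75 × 1.5 = 2788.125 kcal/day.
With stress factor 1.5: 2788.125 × 1.5 = 4182.1875 kcal/day.
Protein energy = 24% × 4182.1875 = 1003.725 kcal.
Protein = 1003.725 ÷ 4 kcal/g = 250.9313 g.

251 g/day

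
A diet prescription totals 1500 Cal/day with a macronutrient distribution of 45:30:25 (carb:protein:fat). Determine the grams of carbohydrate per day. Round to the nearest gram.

Carbohydrate energy = 45% × 1500 = 675 kcal.
At 4 kcal/g: 675 ÷ 4 = 168.75 g.

169 g/day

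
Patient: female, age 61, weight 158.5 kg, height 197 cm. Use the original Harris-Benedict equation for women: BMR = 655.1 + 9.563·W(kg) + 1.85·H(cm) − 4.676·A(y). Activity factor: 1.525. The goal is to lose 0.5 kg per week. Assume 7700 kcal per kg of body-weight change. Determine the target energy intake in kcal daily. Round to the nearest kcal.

2881 kcal daily

Harris-Benedict: BMR = 655.1 + 9.563(158.5) + 1.85(197) − 4.676(61) = 2250.0495 kcal/day.
TEE = 2250.0495 × 1.525 = 3431.3255 kcal/day.
Required daily deficit = 0.5 × 7700 ÷ 7 = 550 kcal/day.
Target intake = 3431.3255 − 550 = 2881.3255 kcal/day.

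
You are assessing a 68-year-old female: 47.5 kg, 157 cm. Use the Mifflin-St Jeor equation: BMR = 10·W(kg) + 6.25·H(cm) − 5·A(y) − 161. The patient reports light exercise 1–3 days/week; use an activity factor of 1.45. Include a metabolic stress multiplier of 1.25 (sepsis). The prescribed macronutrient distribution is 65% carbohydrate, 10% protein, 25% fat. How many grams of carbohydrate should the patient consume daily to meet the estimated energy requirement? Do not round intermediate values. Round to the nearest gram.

Mifflin-St Jeor (female): BMR = 10(47.5) + 6.25(157) − 5(68) − 161 = 475 + 981.25 − 340 − 161 = 955.25 kcal/day.
TEE = 955.25 × 1.45 = 1385.1125 kcal/day.
With stress factor 1.25: 1385.1125 × 1.25 = 1731.3906 kcal/day.
Carbohydrate energy = 65% × 1731.3906 = 1125.4039 kcal.
Carbohydrate = 1125.4039 ÷ 4 kcal/g = 281.351 g.

281 g/day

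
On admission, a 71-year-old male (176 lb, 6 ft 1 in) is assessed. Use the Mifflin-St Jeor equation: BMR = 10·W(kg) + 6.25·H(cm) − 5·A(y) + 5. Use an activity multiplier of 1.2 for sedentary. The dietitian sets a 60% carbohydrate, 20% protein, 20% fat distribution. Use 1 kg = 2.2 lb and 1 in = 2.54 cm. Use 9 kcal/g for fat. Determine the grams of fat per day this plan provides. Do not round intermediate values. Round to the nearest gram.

43 g/day

Convert to metric: weight = 176 ÷ 2.2 = 80 kg; height = (6×12 + 1) × 2.54 = 73 × 2.54 = 185.42 cm.
Mifflin-St Jeor (male): BMR = 10(80) + 6.25(185.42) − 5(71) + 5 = 800 + 1158.875 − 355 + 5 = 1608.875 kcal/day.
TEE = 1608.875 × 1.2 = 1930.65 kcal/day.
Fat energy = 20% × 1930.65 = 386.13 kcal.
Fat = 386.13 ÷ 9 kcal/g = 42.9033 g.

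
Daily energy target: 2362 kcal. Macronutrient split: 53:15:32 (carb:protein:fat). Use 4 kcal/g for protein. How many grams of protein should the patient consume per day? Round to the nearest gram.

Protein energy = 15% × 2362 = 354.3 kcal.
At 4 kcal/g: 354.3 ÷ 4 = 88.575 g.

89 g/day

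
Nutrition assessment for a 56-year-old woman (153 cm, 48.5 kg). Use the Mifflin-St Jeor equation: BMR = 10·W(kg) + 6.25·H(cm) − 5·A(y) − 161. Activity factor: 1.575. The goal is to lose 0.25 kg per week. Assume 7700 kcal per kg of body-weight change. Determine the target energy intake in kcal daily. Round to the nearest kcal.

Mifflin-St Jeor (female): BMR = 10(48.5) + 6.25(153) − 5(56) − 161 = 485 + 956.25 − 280 − 161 = 1000.25 kcal/day.
TEE = 1000.25 × 1.575 = 1575.3938 kcal/day.
Required daily deficit = 0.25 × 7700 ÷ 7 = 275 kcal/day.
Target intake = 1575.3938 − 275 = 1300.3938 kcal/day.

1300 kcal daily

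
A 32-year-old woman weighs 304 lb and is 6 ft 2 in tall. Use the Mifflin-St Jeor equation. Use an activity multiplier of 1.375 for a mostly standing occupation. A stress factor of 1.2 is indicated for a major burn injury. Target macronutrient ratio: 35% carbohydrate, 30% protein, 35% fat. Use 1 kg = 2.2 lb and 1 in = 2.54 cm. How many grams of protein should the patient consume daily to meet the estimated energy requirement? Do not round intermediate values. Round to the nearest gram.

277 g/day

Convert to metric: weight = 304 ÷ 2.2 = 138.1818 kg; height = (6×12 + 2) × 2.54 = 74 × 2.54 = 187.96 cm.
Mifflin-St Jeor (female): BMR = 10(138.1818) + 6.25(187.96) − 5(32) − 161 = 1381.8182 + 1174.75 − 160 − 161 = 2235.5682 kcal/day.
TEE = 2235.5682 × 1.375 = 3073.9063 kcal/day.
With stress factor 1.2: 3073.9063 × 1.2 = 3688.6875 kcal/day.
Protein energy = 30% × 3688.6875 = 1106.6063 kcal.
Protein = 1106.6063 ÷ 4 kcal/g = 276.6516 g.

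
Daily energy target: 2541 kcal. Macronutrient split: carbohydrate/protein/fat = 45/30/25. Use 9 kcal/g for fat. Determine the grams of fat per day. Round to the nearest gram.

71 g/day

Fat energy = 25% × 2541 = 635.25 kcal.
At 9 kcal/g: 635.25 ÷ 9 = 70.5833 g.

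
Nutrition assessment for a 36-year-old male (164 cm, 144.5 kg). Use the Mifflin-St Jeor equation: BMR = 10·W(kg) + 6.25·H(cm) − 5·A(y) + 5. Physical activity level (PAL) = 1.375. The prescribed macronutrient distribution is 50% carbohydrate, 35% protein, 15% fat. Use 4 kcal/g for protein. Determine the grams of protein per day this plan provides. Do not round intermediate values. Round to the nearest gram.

276 g/day

Mifflin-St Jeor (male): BMR = 10(144.5) + 6.25(164) − 5(36) + 5 = 1445 + 1025 − 180 + 5 = 2295 kcal/day.
TEE = 2295 × 1.375 = 3155.625 kcal/day.
Protein energy = 35% × 3155.625 = 1104.4688 kcal.
Protein = 1104.4688 ÷ 4 kcal/g = 276.1172 g.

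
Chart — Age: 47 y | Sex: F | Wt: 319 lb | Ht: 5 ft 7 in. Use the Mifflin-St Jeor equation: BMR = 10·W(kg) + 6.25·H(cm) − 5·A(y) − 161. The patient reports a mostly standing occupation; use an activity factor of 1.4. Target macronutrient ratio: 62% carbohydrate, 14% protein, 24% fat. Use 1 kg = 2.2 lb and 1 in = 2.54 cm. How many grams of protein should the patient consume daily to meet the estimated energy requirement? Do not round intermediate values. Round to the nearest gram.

Convert to metric: weight = 319 ÷ 2.2 = 145 kg; height = (5×12 + 7) × 2.54 = 67 × 2.54 = 170.18 cm.
Mifflin-St Jeor (female): BMR = 10(145) + 6.25(170.18) − 5(47) − 161 = 1450 + 1063.625 − 235 − 161 = 2117.625 kcal/day.
TEE = 2117.625 × 1.4 = 2964.675 kcal/day.
Protein energy = 14% × 2964.675 = 415.0545 kcal.
Protein = 415.0545 ÷ 4 kcal/g = 103.7636 g.

104 g/day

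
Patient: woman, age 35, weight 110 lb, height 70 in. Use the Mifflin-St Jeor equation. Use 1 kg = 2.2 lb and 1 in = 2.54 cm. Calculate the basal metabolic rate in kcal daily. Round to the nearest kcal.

1275 kcal daily

Convert to metric: weight = 110 ÷ 2.2 = 50 kg; height = 70 × 2.54 = 177.8 cm.
Mifflin-St Jeor (female): BMR = 10(50) + 6.25(177.8) − 5(35) − 161 = 500 + 1111.25 − 175 − 161 = 1275.25 kcal/day.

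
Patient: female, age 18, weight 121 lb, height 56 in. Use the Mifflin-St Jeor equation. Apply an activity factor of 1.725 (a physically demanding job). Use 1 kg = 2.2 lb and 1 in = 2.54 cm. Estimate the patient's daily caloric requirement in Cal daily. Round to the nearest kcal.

2049 Cal daily

Convert to metric: weight = 121 ÷ 2.2 = 55 kg; height = 56 × 2.54 = 142.24 cm.
Mifflin-St Jeor (female): BMR = 10(55) + 6.25(142.24) − 5(18) − 161 = 550 + 889 − 90 − 161 = 1188 kcal/day.
TEE = BMR × activity factor = 1188 × 1.725 = 2049.3 kcal/day.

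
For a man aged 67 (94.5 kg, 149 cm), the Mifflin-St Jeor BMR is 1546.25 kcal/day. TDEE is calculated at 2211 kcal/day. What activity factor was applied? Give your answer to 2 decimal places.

1.43

Activity factor = TEE ÷ BMR = 2211 ÷ 1546.25 = 1.43.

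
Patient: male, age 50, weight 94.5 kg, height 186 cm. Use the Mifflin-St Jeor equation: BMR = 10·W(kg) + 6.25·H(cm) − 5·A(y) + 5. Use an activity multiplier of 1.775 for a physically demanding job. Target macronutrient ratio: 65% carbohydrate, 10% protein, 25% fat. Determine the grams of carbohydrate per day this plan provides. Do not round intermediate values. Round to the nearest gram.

Mifflin-St Jeor (male): BMR = 10(94.5) + 6.25(186) − 5(50) + 5 = 945 + 1162.5 − 250 + 5 = 1862.5 kcal/day.
TEE = 1862.5 × 1.775 = 3305.9375 kcal/day.
Carbohydrate energy = 65% × 3305.9375 = 2148.8594 kcal.
Carbohydrate = 2148.8594 ÷ 4 kcal/g = 537.2148 g.

537 g/day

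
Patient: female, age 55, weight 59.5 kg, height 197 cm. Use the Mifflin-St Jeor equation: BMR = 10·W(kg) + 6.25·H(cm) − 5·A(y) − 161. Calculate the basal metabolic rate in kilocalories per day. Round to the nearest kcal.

Mifflin-St Jeor (female): BMR = 10(59.5) + 6.25(197) − 5(55) − 161 = 595 + 1231.25 − 275 − 161 = 1390.25 kcal/day.

1390 kilocalories per day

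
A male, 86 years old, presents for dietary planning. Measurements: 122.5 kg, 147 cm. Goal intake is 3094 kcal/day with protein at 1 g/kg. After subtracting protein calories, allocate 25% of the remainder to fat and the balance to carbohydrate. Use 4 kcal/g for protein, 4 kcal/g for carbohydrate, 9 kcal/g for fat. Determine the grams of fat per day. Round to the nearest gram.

72 g/day

Protein = 1 × 122.5 = 122.5 g → 122.5 × 4 = 490 kcal.
Non-protein calories = 3094 − 490 = 2604 kcal.
Fat: 25% × 2604 = 651 kcal; carbohydrate: 1953 kcal.
Fat: 651 kcal ÷ 9 kcal/g = 72.3333 g.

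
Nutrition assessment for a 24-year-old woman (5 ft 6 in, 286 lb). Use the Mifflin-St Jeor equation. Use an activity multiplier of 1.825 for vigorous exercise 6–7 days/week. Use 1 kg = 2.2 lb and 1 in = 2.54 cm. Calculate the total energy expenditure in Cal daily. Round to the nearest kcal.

3772 Cal daily

Convert to metric: weight = 286 ÷ 2.2 = 130 kg; height = (5×12 + 6) × 2.54 = 66 × 2.54 = 167.64 cm.
Mifflin-St Jeor (female): BMR = 10(130) + 6.25(167.64) − 5(24) − 161 = 1300 + 1047.75 − 120 − 161 = 2066.75 kcal/day.
TEE = BMR × activity factor = 2066.75 × 1.825 = 3771.8188 kcal/day.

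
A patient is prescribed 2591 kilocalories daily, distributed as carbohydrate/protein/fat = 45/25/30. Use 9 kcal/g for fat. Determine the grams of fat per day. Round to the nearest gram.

86 g/day

Fat energy = 30% × 2591 = 777.3 kcal.
At 9 kcal/g: 777.3 ÷ 9 = 86.3667 g.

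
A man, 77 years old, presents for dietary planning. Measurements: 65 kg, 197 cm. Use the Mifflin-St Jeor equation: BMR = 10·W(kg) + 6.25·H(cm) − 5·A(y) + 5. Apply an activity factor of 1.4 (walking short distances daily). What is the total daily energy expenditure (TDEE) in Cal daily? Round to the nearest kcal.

Mifflin-St Jeor (male): BMR = 10(65) + 6.25(197) − 5(77) + 5 = 650 + 1231.25 − 385 + 5 = 1501.25 kcal/day.
TEE = BMR × activity factor = 1501.25 × 1.4 = 2101.75 kcal/day.

2102 Cal daily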